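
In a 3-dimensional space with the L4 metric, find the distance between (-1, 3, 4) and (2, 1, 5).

(Σ|x_i - y_i|^4)^(1/4) = (|-1 - 2|^4 + |3 - 1|^4 + |4 - 5|^4)^(1/4)
= (3^4 + 2^4 + 1^4)^(1/4) = (81 + 16 + 1)^(1/4) = (98)^(1/4) ≈ 3.1463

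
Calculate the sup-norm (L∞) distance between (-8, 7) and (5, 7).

max(|x_i - y_i|) = max(|-8 - 5|, |7 - 7|) = max(13, 0) = 13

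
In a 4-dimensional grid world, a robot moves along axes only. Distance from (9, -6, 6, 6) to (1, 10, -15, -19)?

Σ|x_i - y_i| = |9 - 1| + |-6 - 10| + |6 - (-15)| + |6 - (-19)| = 8 + 16 + 21 + 25 = 70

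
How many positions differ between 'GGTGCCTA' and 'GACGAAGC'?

Differing positions: 2, 3, 5, 6, 7, 8. Hamming distance = 6.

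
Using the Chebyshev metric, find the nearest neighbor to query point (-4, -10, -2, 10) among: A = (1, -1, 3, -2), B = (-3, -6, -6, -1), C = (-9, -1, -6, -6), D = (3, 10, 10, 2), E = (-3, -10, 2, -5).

Distances: d(A) = 12, d(B) = 11, d(C) = 16, d(D) = 20, d(E) = 15. Nearest: B = (-3, -6, -6, -1) with distance 11.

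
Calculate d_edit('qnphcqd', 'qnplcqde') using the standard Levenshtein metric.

Let D[i][j] be the edit distance between the first i characters of 'qnphcqd' and the first j characters of 'qnplcqde', with D[i][0] = i, D[0][j] = j, and D[i][j] = D[i-1][j-1] if the characters match, else 1 + min(D[i-1][j], D[i][j-1], D[i-1][j-1]). Filling the table (rows: prefixes of 'qnphcqd', columns: prefixes of 'qnplcqde'):
     ε  q  n  p  l  c  q  d  e
  ε  0  1  2  3  4  5  6  7  8
  q  1  0  1  2  3  4  5  6  7
  n  2  1  0  1  2  3  4  5  6
  p  3  2  1  0  1  2  3  4  5
  h  4  3  2  1  1  2  3  4  5
  c  5  4  3  2  2  1  2  3  4
  q  6  5  4  3  3  2  1  2  3
  d  7  6  5  4  4  3  2  1  2
The bottom-right entry gives D[7][8] = 2, so no sequence of fewer than 2 edits works. Backtracking through the table gives one optimal edit sequence (2 edits):
  qnphcqd → qnplcqd (sub h→l @4)
  qnplcqd → qnplcqde (ins e @8)
Edit distance = 2.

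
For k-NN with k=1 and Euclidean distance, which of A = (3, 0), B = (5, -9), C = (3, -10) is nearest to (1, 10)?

Distances: d(A) ≈ 10.198, d(B) ≈ 19.4165, d(C) ≈ 20.0998. Nearest: A = (3, 0) with distance 10.198.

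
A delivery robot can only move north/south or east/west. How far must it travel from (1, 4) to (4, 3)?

Σ|x_i - y_i| = |1 - 4| + |4 - 3| = 3 + 1 = 4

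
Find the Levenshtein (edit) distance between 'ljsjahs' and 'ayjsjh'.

Let D[i][j] be the edit distance between the first i characters of 'ljsjahs' and the first j characters of 'ayjsjh', with D[i][0] = i, D[0][j] = j, and D[i][j] = D[i-1][j-1] if the characters match, else 1 + min(D[i-1][j], D[i][j-1], D[i-1][j-1]). Filling the table (rows: prefixes of 'ljsjahs', columns: prefixes of 'ayjsjh'):
     ε  a  y  j  s  j  h
  ε  0  1  2  3  4  5  6
  l  1  1  2  3  4  5  6
  j  2  2  2  2  3  4  5
  s  3  3  3  3  2  3  4
  j  4  4  4  3  3  2  3
  a  5  4  5  4  4  3  3
  h  6  5  5  5  5  4  3
  s  7  6  6  6  5  5  4
The bottom-right entry gives D[7][6] = 4, so no sequence of fewer than 4 edits works. Backtracking through the table gives one optimal edit sequence (4 edits):
  ljsjahs → aljsjahs (ins a @1)
  aljsjahs → ayjsjahs (sub l→y @2)
  ayjsjahs → ayjsjhs (del a @6)
  ayjsjhs → ayjsjh (del s @7)
Edit distance = 4.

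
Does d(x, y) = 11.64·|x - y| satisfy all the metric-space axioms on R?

Yes. Since |x - y| is a metric on R and 11.64 > 0, the positive scalar multiple 11.64·|x - y| is also a metric: scaling by a positive constant preserves non-negativity, identity (d=0 ⟺ |x-y|=0 ⟺ x=y), symmetry, and the triangle inequality.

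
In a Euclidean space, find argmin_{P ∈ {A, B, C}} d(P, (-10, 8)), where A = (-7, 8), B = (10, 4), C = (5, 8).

Distances: d(A) = 3, d(B) ≈ 20.3961, d(C) = 15. Nearest: A = (-7, 8) with distance 3.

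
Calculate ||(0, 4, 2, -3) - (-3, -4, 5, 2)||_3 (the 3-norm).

(Σ|x_i - y_i|^3)^(1/3) = (|0 - (-3)|^3 + |4 - (-4)|^3 + |2 - 5|^3 + |-3 - 2|^3)^(1/3)
= (3^3 + 8^3 + 3^3 + 5^3)^(1/3) = (27 + 512 + 27 + 125)^(1/3) = (691)^(1/3) ≈ 8.8408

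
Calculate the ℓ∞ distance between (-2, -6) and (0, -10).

max(|x_i - y_i|) = max(|-2 - 0|, |-6 - (-10)|) = max(2, 4) = 4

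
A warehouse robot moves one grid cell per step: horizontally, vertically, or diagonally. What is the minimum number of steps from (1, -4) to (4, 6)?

max(|x_i - y_i|) = max(|1 - 4|, |-4 - 6|) = max(3, 10) = 10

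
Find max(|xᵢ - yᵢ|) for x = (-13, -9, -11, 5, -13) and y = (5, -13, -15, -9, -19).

max(|x_i - y_i|) = max(|-13 - 5|, |-9 - (-13)|, |-11 - (-15)|, |5 - (-9)|, |-13 - (-19)|) = max(18, 4, 4, 14, 6) = 18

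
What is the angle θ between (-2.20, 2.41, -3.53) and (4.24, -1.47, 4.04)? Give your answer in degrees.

With u = (-2.20, 2.41, -3.53), v = (4.24, -1.47, 4.04):
u·v = (-2.2)·4.24 + 2.41·(-1.47) + (-3.53)·4.04 = (-9.328) + (-3.5427) + (-14.2612) = -27.1319.
|u| = √((-2.2)² + 2.41² + (-3.53)²) = √(4.84 + 5.8081 + 12.4609) = √23.109, |v| = √(4.24² + (-1.47)² + 4.04²) = √(17.9776 + 2.1609 + 16.3216) = √36.4601.
cos θ = (u·v)/(|u||v|) = -27.1319/(√23.109·√36.4601) ≈ -0.934718
θ = arccos(-0.934718) ≈ 159.18°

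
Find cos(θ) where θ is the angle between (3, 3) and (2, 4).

With u = (3, 3), v = (2, 4):
u·v = 3·2 + 3·4 = 6 + 12 = 18.
|u| = √(3² + 3²) = √18, |v| = √(2² + 4²) = √20, so |u||v| = √(18·20) = √360.
cos θ = (u·v)/(|u||v|) = 18/√360 ≈ 0.9487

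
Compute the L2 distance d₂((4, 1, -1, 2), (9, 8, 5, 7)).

√(Σ(x_i - y_i)²) = √((4 - 9)² + (1 - 8)² + (-1 - 5)² + (2 - 7)²)
= √((-5)² + (-7)² + (-6)² + (-5)²) = √(25 + 49 + 36 + 25) = √135 ≈ 11.619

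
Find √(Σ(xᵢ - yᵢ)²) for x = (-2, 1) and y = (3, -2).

√(Σ(x_i - y_i)²) = √((-2 - 3)² + (1 - (-2))²)
= √((-5)² + 3²) = √(25 + 9) = √34 ≈ 5.831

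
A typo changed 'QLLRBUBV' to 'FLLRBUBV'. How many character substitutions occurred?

Differing positions: 1. Hamming distance = 1.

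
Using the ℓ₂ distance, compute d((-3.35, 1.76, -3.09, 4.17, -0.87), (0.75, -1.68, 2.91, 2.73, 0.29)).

(Σ|x_i - y_i|^2)^(1/2) = (|-3.35 - 0.75|^2 + |1.76 - (-1.68)|^2 + |-3.09 - 2.91|^2 + |4.17 - 2.73|^2 + |-0.87 - 0.29|^2)^(1/2)
= (4.1^2 + 3.44^2 + 6^2 + 1.44^2 + 1.16^2)^(1/2) = (16.81 + 11.8336 + 36 + 2.0736 + 1.3456)^(1/2) = (68.0628)^(1/2) ≈ 8.25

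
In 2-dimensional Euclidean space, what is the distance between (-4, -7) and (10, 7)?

√(Σ(x_i - y_i)²) = √((-4 - 10)² + (-7 - 7)²)
= √((-14)² + (-14)²) = √(196 + 196) = √392 ≈ 19.799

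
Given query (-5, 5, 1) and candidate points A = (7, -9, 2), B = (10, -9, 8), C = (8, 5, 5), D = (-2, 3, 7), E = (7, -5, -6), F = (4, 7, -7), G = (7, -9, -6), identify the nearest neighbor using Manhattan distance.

Distances: d(A) = 27, d(B) = 36, d(C) = 17, d(D) = 11, d(E) = 29, d(F) = 19, d(G) = 33. Nearest: D = (-2, 3, 7) with distance 11.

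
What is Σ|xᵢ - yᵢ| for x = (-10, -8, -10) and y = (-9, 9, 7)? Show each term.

Σ|x_i - y_i| = |-10 - (-9)| + |-8 - 9| + |-10 - 7| = 1 + 17 + 17 = 35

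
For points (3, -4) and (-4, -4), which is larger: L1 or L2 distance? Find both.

L1 = |3 - (-4)| + |-4 - (-4)| = 7 + 0 = 7
L2 = √(7² + 0²) = √49 = 7
L1 ≥ L2 always (equality iff movement is along one axis); L1 = L2 here (movement is along a single axis).
Ratio L1/L2 = 7/7 = 1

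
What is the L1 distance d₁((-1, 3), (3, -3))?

Σ|x_i - y_i| = |-1 - 3| + |3 - (-3)| = 4 + 6 = 10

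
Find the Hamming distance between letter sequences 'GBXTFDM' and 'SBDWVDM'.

Differing positions: 1, 3, 4, 5. Hamming distance = 4.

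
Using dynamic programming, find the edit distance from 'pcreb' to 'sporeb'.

Let D[i][j] be the edit distance between the first i characters of 'pcreb' and the first j characters of 'sporeb', with D[i][0] = i, D[0][j] = j, and D[i][j] = D[i-1][j-1] if the characters match, else 1 + min(D[i-1][j], D[i][j-1], D[i-1][j-1]). Filling the table (rows: prefixes of 'pcreb', columns: prefixes of 'sporeb'):
     ε  s  p  o  r  e  b
  ε  0  1  2  3  4  5  6
  p  1  1  1  2  3  4  5
  c  2  2  2  2  3  4  5
  r  3  3  3  3  2  3  4
  e  4  4  4  4  3  2  3
  b  5  5  5  5  4  3  2
The bottom-right entry gives D[5][6] = 2, so no sequence of fewer than 2 edits works. Backtracking through the table gives one optimal edit sequence (2 edits):
  pcreb → spcreb (ins s @1)
  spcreb → sporeb (sub c→o @3)
Edit distance = 2.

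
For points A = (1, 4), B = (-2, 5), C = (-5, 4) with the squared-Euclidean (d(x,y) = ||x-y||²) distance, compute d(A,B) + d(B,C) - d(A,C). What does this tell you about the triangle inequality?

d(A,B) = 3² + 1² = 10, d(B,C) = 3² + 1² = 10, d(A,C) = 6² + 0² = 36.
d(A,B) + d(B,C) - d(A,C) = 10 + 10 - 36 = 20 - 36 = -16. This is < 0, so the triangle inequality FAILS for these points (squared-Euclidean is not a metric).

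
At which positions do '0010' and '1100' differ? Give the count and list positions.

Differing positions: 1, 2, 3. Hamming distance = 3.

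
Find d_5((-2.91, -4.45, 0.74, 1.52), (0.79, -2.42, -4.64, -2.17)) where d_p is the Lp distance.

(Σ|x_i - y_i|^5)^(1/5) = (|-2.91 - 0.79|^5 + |-4.45 - (-2.42)|^5 + |0.74 - (-4.64)|^5 + |1.52 - (-2.17)|^5)^(1/5)
= (3.7^5 + 2.03^5 + 5.38^5 + 3.69^5)^(1/5) ≈ (693.4396 + 34.4731 + 4507.2472 + 684.1193)^(1/5) = (5919.2792)^(1/5) ≈ 5.6814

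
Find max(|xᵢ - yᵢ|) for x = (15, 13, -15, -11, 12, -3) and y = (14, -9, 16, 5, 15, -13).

max(|x_i - y_i|) = max(|15 - 14|, |13 - (-9)|, |-15 - 16|, |-11 - 5|, |12 - 15|, |-3 - (-13)|) = max(1, 22, 31, 16, 3, 10) = 31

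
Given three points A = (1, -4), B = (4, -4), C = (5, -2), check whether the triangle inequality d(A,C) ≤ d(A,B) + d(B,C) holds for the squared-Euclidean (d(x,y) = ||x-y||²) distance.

d(A,B) = 3² + 0² = 9, d(B,C) = 1² + 2² = 5, d(A,C) = 4² + 2² = 20.
d(A,C) = 20 > 9 + 5 = 14. Triangle inequality is VIOLATED. (Squared-Euclidean is not a metric — this is a counterexample.)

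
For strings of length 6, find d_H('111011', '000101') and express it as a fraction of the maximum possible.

Differing positions: 1, 2, 3, 4, 5. Hamming distance = 5. The maximum possible Hamming distance for length-6 strings is 6, so d_H/6 = 5/6 ≈ 0.8333.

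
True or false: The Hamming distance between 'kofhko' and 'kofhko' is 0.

Differing positions: none. Hamming distance = 0, so the claim is true.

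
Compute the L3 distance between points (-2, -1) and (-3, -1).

(Σ|x_i - y_i|^3)^(1/3) = (|-2 - (-3)|^3 + |-1 - (-1)|^3)^(1/3)
= (1^3 + 0^3)^(1/3) = (1 + 0)^(1/3) = (1)^(1/3) = 1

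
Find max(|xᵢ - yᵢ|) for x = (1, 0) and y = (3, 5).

max(|x_i - y_i|) = max(|1 - 3|, |0 - 5|) = max(2, 5) = 5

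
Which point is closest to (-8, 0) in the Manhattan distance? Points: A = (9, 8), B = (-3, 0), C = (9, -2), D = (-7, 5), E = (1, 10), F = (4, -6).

Distances: d(A) = 25, d(B) = 5, d(C) = 19, d(D) = 6, d(E) = 19, d(F) = 18. Nearest: B = (-3, 0) with distance 5.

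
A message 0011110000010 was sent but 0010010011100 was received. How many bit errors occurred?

Differing positions: 4, 5, 9, 10, 11, 12. Hamming distance = 6.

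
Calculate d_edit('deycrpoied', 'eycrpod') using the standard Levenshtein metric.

Let D[i][j] be the edit distance between the first i characters of 'deycrpoied' and the first j characters of 'eycrpod', with D[i][0] = i, D[0][j] = j, and D[i][j] = D[i-1][j-1] if the characters match, else 1 + min(D[i-1][j], D[i][j-1], D[i-1][j-1]). Filling the table (rows: prefixes of 'deycrpoied', columns: prefixes of 'eycrpod'):
     ε  e  y  c  r  p  o  d
  ε  0  1  2  3  4  5  6  7
  d  1  1  2  3  4  5  6  6
  e  2  1  2  3  4  5  6  7
  y  3  2  1  2  3  4  5  6
  c  4  3  2  1  2  3  4  5
  r  5  4  3  2  1  2  3  4
  p  6  5  4  3  2  1  2  3
  o  7  6  5  4  3  2  1  2
  i  8  7  6  5  4  3  2  2
  e  9  8  7  6  5  4  3  3
  d 10  9  8  7  6  5  4  3
The bottom-right entry gives D[10][7] = 3, so no sequence of fewer than 3 edits works. Backtracking through the table gives one optimal edit sequence (3 edits):
  deycrpoied → eycrpoied (del d @1)
  eycrpoied → eycrpoed (del i @7)
  eycrpoed → eycrpod (del e @7)
Edit distance = 3.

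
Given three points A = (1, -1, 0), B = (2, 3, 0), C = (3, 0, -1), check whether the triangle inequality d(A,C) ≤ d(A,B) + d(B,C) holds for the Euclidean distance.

d(A,B) = √(1² + 4² + 0²) = √17 ≈ 4.1231, d(B,C) = √(1² + 3² + 1²) = √11 ≈ 3.3166, d(A,C) = √(2² + 1² + 1²) = √6 ≈ 2.4495.
d(A,C) ≈ 2.4495 ≤ 4.1231 + 3.3166 = 7.4397. Triangle inequality is satisfied.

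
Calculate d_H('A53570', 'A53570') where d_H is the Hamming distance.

Differing positions: none. Hamming distance = 0.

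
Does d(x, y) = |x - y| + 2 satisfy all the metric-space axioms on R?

No. d fails identity of indiscernibles (specifically d(x,x) = 0): d(-3, -3) = |-3 - (-3)| + 2 = 0 + 2 = 2 ≠ 0.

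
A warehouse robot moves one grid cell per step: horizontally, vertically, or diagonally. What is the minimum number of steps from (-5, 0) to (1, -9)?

max(|x_i - y_i|) = max(|-5 - 1|, |0 - (-9)|) = max(6, 9) = 9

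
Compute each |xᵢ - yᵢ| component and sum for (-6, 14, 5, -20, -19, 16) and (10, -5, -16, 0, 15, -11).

Σ|x_i - y_i| = |-6 - 10| + |14 - (-5)| + |5 - (-16)| + |-20 - 0| + |-19 - 15| + |16 - (-11)| = 16 + 19 + 21 + 20 + 34 + 27 = 137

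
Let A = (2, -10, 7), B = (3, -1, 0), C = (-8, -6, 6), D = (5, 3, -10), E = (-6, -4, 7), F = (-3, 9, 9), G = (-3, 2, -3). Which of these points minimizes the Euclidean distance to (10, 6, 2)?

Distances: d(A) ≈ 18.5742, d(B) ≈ 10.0995, d(C) = 22, d(D) ≈ 13.3417, d(E) ≈ 19.5192, d(F) ≈ 15.0665, d(G) ≈ 14.4914. Nearest: B = (3, -1, 0) with distance 10.0995.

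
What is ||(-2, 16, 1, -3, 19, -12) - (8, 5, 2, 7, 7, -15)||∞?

max(|x_i - y_i|) = max(|-2 - 8|, |16 - 5|, |1 - 2|, |-3 - 7|, |19 - 7|, |-12 - (-15)|) = max(10, 11, 1, 10, 12, 3) = 12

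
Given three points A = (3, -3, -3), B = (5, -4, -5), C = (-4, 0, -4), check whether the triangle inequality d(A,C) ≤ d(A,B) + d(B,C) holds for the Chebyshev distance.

d(A,B) = max(2, 1, 2) = 2, d(B,C) = max(9, 4, 1) = 9, d(A,C) = max(7, 3, 1) = 7.
d(A,C) = 7 ≤ 2 + 9 = 11. Triangle inequality is satisfied.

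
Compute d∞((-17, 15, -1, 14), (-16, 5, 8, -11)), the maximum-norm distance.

max(|x_i - y_i|) = max(|-17 - (-16)|, |15 - 5|, |-1 - 8|, |14 - (-11)|) = max(1, 10, 9, 25) = 25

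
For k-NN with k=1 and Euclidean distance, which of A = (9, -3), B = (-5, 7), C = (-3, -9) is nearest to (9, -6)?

Distances: d(A) = 3, d(B) ≈ 19.105, d(C) ≈ 12.3693. Nearest: A = (9, -3) with distance 3.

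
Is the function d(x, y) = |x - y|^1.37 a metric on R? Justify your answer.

No. d(x,y) = |x-y|^1.37 fails the triangle inequality since p = 1.37 > 1. Counterexample: x = -2, y = 3, z = 14. d(x,z) = |-2 - 14|^1.37 = 16^1.37 ≈ 44.6318, but d(x,y) + d(y,z) = 5^1.37 + 11^1.37 ≈ 9.0696 + 26.7121 = 35.7817. Since 44.6318 > 35.7817, the triangle inequality is violated.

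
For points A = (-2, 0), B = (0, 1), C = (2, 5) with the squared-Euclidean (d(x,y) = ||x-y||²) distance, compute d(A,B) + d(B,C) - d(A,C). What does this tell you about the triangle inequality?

d(A,B) = 2² + 1² = 5, d(B,C) = 2² + 4² = 20, d(A,C) = 4² + 5² = 41.
d(A,B) + d(B,C) - d(A,C) = 5 + 20 - 41 = 25 - 41 = -16. This is < 0, so the triangle inequality FAILS for these points (squared-Euclidean is not a metric).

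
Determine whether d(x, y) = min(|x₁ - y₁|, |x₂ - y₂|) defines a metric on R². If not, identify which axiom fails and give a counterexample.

No. d fails identity of indiscernibles: take x = (4, 0) and y = (4, 3). Then d(x,y) = min(|4 - 4|, |0 - 3|) = min(0, 3) = 0, yet x ≠ y.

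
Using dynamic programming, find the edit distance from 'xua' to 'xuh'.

Let D[i][j] be the edit distance between the first i characters of 'xua' and the first j characters of 'xuh', with D[i][0] = i, D[0][j] = j, and D[i][j] = D[i-1][j-1] if the characters match, else 1 + min(D[i-1][j], D[i][j-1], D[i-1][j-1]). Filling the table (rows: prefixes of 'xua', columns: prefixes of 'xuh'):
     ε  x  u  h
  ε  0  1  2  3
  x  1  0  1  2
  u  2  1  0  1
  a  3  2  1  1
The bottom-right entry gives D[3][3] = 1, so no sequence of fewer than 1 edit works. Backtracking through the table gives one optimal edit sequence (1 edit):
  xua → xuh (sub a→h @3)
Edit distance = 1.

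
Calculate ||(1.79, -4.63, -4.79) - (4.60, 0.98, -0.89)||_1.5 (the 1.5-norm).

(Σ|x_i - y_i|^1.5)^(1/1.5) = (|1.79 - 4.6|^1.5 + |-4.63 - 0.98|^1.5 + |-4.79 - (-0.89)|^1.5)^(1/1.5)
= (2.81^1.5 + 5.61^1.5 + 3.9^1.5)^(1/1.5) ≈ (4.7104 + 13.2875 + 7.7019)^(1/1.5) = (25.6998)^(1/1.5) ≈ 8.7087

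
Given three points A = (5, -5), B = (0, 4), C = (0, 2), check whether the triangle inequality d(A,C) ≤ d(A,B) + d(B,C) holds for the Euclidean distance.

d(A,B) = √(5² + 9²) = √106 ≈ 10.2956, d(B,C) = √(0² + 2²) = √4 = 2, d(A,C) = √(5² + 7²) = √74 ≈ 8.6023.
d(A,C) ≈ 8.6023 ≤ 10.2956 + 2 = 12.2956. Triangle inequality is satisfied.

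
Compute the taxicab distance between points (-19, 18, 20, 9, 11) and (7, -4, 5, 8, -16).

Σ|x_i - y_i| = |-19 - 7| + |18 - (-4)| + |20 - 5| + |9 - 8| + |11 - (-16)| = 26 + 22 + 15 + 1 + 27 = 91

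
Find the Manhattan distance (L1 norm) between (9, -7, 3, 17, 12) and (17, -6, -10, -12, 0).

Σ|x_i - y_i| = |9 - 17| + |-7 - (-6)| + |3 - (-10)| + |17 - (-12)| + |12 - 0| = 8 + 1 + 13 + 29 + 12 = 63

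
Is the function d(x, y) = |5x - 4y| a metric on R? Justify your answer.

No. d fails symmetry: d(3, 9) = |5·3 - 4·9| = |-21| = 21, but d(9, 3) = |5·9 - 4·3| = |33| = 33. Since 21 ≠ 33, d(x,y) ≠ d(y,x) in general.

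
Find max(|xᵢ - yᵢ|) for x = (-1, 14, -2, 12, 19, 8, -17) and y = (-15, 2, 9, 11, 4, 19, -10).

max(|x_i - y_i|) = max(|-1 - (-15)|, |14 - 2|, |-2 - 9|, |12 - 11|, |19 - 4|, |8 - 19|, |-17 - (-10)|) = max(14, 12, 11, 1, 15, 11, 7) = 15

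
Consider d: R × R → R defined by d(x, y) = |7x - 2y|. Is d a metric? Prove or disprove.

No. d fails symmetry: d(2, 9) = |7·2 - 2·9| = |-4| = 4, but d(9, 2) = |7·9 - 2·2| = |59| = 59. Since 4 ≠ 59, d(x,y) ≠ d(y,x) in general.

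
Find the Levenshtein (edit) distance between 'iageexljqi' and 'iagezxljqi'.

Let D[i][j] be the edit distance between the first i characters of 'iageexljqi' and the first j characters of 'iagezxljqi', with D[i][0] = i, D[0][j] = j, and D[i][j] = D[i-1][j-1] if the characters match, else 1 + min(D[i-1][j], D[i][j-1], D[i-1][j-1]). Filling the table (rows: prefixes of 'iageexljqi', columns: prefixes of 'iagezxljqi'):
     ε  i  a  g  e  z  x  l  j  q  i
  ε  0  1  2  3  4  5  6  7  8  9 10
  i  1  0  1  2  3  4  5  6  7  8  9
  a  2  1  0  1  2  3  4  5  6  7  8
  g  3  2  1  0  1  2  3  4  5  6  7
  e  4  3  2  1  0  1  2  3  4  5  6
  e  5  4  3  2  1  1  2  3  4  5  6
  x  6  5  4  3  2  2  1  2  3  4  5
  l  7  6  5  4  3  3  2  1  2  3  4
  j  8  7  6  5  4  4  3  2  1  2  3
  q  9  8  7  6  5  5  4  3  2  1  2
  i 10  9  8  7  6  6  5  4  3  2  1
The bottom-right entry gives D[10][10] = 1, so no sequence of fewer than 1 edit works. Backtracking through the table gives one optimal edit sequence (1 edit):
  iageexljqi → iagezxljqi (sub e→z @5)
Edit distance = 1.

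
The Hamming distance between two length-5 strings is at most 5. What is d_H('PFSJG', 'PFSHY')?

Differing positions: 4, 5. Hamming distance = 2. The maximum possible Hamming distance for length-5 strings is 5, so d_H/5 = 2/5 = 0.4.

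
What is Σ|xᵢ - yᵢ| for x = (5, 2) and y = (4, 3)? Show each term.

Σ|x_i - y_i| = |5 - 4| + |2 - 3| = 1 + 1 = 2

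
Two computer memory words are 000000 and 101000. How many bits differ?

Differing positions: 1, 3. Hamming distance = 2.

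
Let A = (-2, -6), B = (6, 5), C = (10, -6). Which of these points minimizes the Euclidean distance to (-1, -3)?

Distances: d(A) ≈ 3.1623, d(B) ≈ 10.6301, d(C) ≈ 11.4018. Nearest: A = (-2, -6) with distance 3.1623.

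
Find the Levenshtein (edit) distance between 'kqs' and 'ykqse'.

Let D[i][j] be the edit distance between the first i characters of 'kqs' and the first j characters of 'ykqse', with D[i][0] = i, D[0][j] = j, and D[i][j] = D[i-1][j-1] if the characters match, else 1 + min(D[i-1][j], D[i][j-1], D[i-1][j-1]). Filling the table (rows: prefixes of 'kqs', columns: prefixes of 'ykqse'):
     ε  y  k  q  s  e
  ε  0  1  2  3  4  5
  k  1  1  1  2  3  4
  q  2  2  2  1  2  3
  s  3  3  3  2  1  2
The bottom-right entry gives D[3][5] = 2, so no sequence of fewer than 2 edits works. Backtracking through the table gives one optimal edit sequence (2 edits):
  kqs → ykqs (ins y @1)
  ykqs → ykqse (ins e @5)
Edit distance = 2.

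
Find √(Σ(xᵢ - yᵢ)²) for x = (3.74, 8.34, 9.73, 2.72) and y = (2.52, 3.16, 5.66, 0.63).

√(Σ(x_i - y_i)²) = √((3.74 - 2.52)² + (8.34 - 3.16)² + (9.73 - 5.66)² + (2.72 - 0.63)²)
= √(1.22² + 5.18² + 4.07² + 2.09²) = √(1.4884 + 26.8324 + 16.5649 + 4.3681) = √49.2538 ≈ 7.0181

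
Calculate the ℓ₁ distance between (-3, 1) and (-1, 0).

Σ|x_i - y_i| = |-3 - (-1)| + |1 - 0| = 2 + 1 = 3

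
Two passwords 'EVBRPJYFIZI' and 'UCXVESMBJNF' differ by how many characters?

Differing positions: 1, 2, 3, 4, 5, 6, 7, 8, 9, 10, 11. Hamming distance = 11.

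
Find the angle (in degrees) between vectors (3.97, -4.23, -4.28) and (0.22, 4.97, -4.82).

With u = (3.97, -4.23, -4.28), v = (0.22, 4.97, -4.82):
u·v = 3.97·0.22 + (-4.23)·4.97 + (-4.28)·(-4.82) = 0.8734 + (-21.0231) + 20.6296 = 0.4799.
|u| = √(3.97² + (-4.23)² + (-4.28)²) = √(15.7609 + 17.8929 + 18.3184) = √51.9722, |v| = √(0.22² + 4.97² + (-4.82)²) = √(0.0484 + 24.7009 + 23.2324) = √47.9817.
cos θ = (u·v)/(|u||v|) = 0.4799/(√51.9722·√47.9817) ≈ 0.00961
θ = arccos(0.00961) ≈ 89.45°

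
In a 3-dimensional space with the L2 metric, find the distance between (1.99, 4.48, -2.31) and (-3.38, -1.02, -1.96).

(Σ|x_i - y_i|^2)^(1/2) = (|1.99 - (-3.38)|^2 + |4.48 - (-1.02)|^2 + |-2.31 - (-1.96)|^2)^(1/2)
= (5.37^2 + 5.5^2 + 0.35^2)^(1/2) = (28.8369 + 30.25 + 0.1225)^(1/2) = (59.2094)^(1/2) ≈ 7.6948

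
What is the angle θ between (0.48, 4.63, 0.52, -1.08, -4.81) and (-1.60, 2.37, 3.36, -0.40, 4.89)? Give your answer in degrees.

With u = (0.48, 4.63, 0.52, -1.08, -4.81), v = (-1.60, 2.37, 3.36, -0.40, 4.89):
u·v = 0.48·(-1.6) + 4.63·2.37 + 0.52·3.36 + (-1.08)·(-0.4) + (-4.81)·4.89 = (-0.768) + 10.9731 + 1.7472 + 0.432 + (-23.5209) = -11.1366.
|u| = √(0.48² + 4.63² + 0.52² + (-1.08)² + (-4.81)²) = √(0.2304 + 21.4369 + 0.2704 + 1.1664 + 23.1361) = √46.2402, |v| = √((-1.6)² + 2.37² + 3.36² + (-0.4)² + 4.89²) = √(2.56 + 5.6169 + 11.2896 + 0.16 + 23.9121) = √43.5386.
cos θ = (u·v)/(|u||v|) = -11.1366/(√46.2402·√43.5386) ≈ -0.248202
θ = arccos(-0.248202) ≈ 104.37°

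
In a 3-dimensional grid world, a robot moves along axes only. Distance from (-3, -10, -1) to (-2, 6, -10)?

Σ|x_i - y_i| = |-3 - (-2)| + |-10 - 6| + |-1 - (-10)| = 1 + 16 + 9 = 26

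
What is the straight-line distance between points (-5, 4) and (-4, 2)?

√(Σ(x_i - y_i)²) = √((-5 - (-4))² + (4 - 2)²)
= √((-1)² + 2²) = √(1 + 4) = √5 ≈ 2.2361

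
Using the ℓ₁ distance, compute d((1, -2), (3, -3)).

Σ|x_i - y_i| = |1 - 3| + |-2 - (-3)| = 2 + 1 = 3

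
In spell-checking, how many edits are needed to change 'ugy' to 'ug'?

Let D[i][j] be the edit distance between the first i characters of 'ugy' and the first j characters of 'ug', with D[i][0] = i, D[0][j] = j, and D[i][j] = D[i-1][j-1] if the characters match, else 1 + min(D[i-1][j], D[i][j-1], D[i-1][j-1]). Filling the table (rows: prefixes of 'ugy', columns: prefixes of 'ug'):
     ε  u  g
  ε  0  1  2
  u  1  0  1
  g  2  1  0
  y  3  2  1
The bottom-right entry gives D[3][2] = 1, so no sequence of fewer than 1 edit works. Backtracking through the table gives one optimal edit sequence (1 edit):
  ugy → ug (del y @3)
Edit distance = 1.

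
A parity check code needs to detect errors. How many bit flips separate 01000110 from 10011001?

Differing positions: 1, 2, 4, 5, 6, 7, 8. Hamming distance = 7.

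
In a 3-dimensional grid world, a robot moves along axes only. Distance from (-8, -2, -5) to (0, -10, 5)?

Σ|x_i - y_i| = |-8 - 0| + |-2 - (-10)| + |-5 - 5| = 8 + 8 + 10 = 26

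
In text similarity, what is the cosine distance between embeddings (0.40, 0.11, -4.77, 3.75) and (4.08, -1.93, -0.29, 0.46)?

With u = (0.40, 0.11, -4.77, 3.75), v = (4.08, -1.93, -0.29, 0.46):
u·v = 0.4·4.08 + 0.11·(-1.93) + (-4.77)·(-0.29) + 3.75·0.46 = 1.632 + (-0.2123) + 1.3833 + 1.725 = 4.528.
|u| = √(0.4² + 0.11² + (-4.77)² + 3.75²) = √(0.16 + 0.0121 + 22.7529 + 14.0625) = √36.9875, |v| = √(4.08² + (-1.93)² + (-0.29)² + 0.46²) = √(16.6464 + 3.7249 + 0.0841 + 0.2116) = √20.667.
cos θ = (u·v)/(|u||v|) = 4.528/(√36.9875·√20.667) ≈ 0.1638
Cosine distance = 1 - cos θ ≈ 1 - 0.1638 = 0.8362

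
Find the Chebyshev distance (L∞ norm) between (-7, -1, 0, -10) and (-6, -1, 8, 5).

max(|x_i - y_i|) = max(|-7 - (-6)|, |-1 - (-1)|, |0 - 8|, |-10 - 5|) = max(1, 0, 8, 15) = 15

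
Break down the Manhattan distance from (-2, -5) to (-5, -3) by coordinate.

Σ|x_i - y_i| = |-2 - (-5)| + |-5 - (-3)| = 3 + 2 = 5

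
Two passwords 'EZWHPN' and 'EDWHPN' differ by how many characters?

Differing positions: 2. Hamming distance = 1.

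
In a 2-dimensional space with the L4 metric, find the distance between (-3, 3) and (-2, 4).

(Σ|x_i - y_i|^4)^(1/4) = (|-3 - (-2)|^4 + |3 - 4|^4)^(1/4)
= (1^4 + 1^4)^(1/4) = (1 + 1)^(1/4) = (2)^(1/4) ≈ 1.1892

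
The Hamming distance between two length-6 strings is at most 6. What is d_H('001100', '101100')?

Differing positions: 1. Hamming distance = 1. The maximum possible Hamming distance for length-6 strings is 6, so d_H/6 = 1/6 ≈ 0.1667.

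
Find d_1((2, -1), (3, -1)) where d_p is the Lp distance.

Σ|x_i - y_i| = |2 - 3| + |-1 - (-1)| = 1 + 0 = 1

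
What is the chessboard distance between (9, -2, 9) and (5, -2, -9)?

max(|x_i - y_i|) = max(|9 - 5|, |-2 - (-2)|, |9 - (-9)|) = max(4, 0, 18) = 18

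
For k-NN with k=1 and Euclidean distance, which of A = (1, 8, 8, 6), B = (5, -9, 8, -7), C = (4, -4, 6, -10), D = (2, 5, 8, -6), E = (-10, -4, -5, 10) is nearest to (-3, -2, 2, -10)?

Distances: d(A) ≈ 20.199, d(B) ≈ 12.5698, d(C) ≈ 8.3066, d(D) ≈ 11.225, d(E) ≈ 22.4054. Nearest: C = (4, -4, 6, -10) with distance 8.3066.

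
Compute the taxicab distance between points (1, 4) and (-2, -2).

Σ|x_i - y_i| = |1 - (-2)| + |4 - (-2)| = 3 + 6 = 9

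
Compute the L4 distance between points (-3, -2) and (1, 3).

(Σ|x_i - y_i|^4)^(1/4) = (|-3 - 1|^4 + |-2 - 3|^4)^(1/4)
= (4^4 + 5^4)^(1/4) = (256 + 625)^(1/4) = (881)^(1/4) ≈ 5.4481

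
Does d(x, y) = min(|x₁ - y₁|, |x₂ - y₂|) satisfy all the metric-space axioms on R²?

No. d fails identity of indiscernibles: take x = (3, 0) and y = (3, 8). Then d(x,y) = min(|3 - 3|, |0 - 8|) = min(0, 8) = 0, yet x ≠ y.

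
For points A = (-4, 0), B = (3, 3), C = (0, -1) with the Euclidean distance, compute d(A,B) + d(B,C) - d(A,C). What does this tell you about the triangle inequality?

d(A,B) = √(7² + 3²) = √58 ≈ 7.6158, d(B,C) = √(3² + 4²) = √25 = 5, d(A,C) = √(4² + 1²) = √17 ≈ 4.1231.
d(A,B) + d(B,C) - d(A,C) = 7.6158 + 5 - 4.1231 = 12.6158 - 4.1231 = 8.4927 (to 4 decimal places). This is ≥ 0, so the triangle inequality holds for these points.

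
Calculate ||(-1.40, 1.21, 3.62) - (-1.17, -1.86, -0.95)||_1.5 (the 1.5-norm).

(Σ|x_i - y_i|^1.5)^(1/1.5) = (|-1.4 - (-1.17)|^1.5 + |1.21 - (-1.86)|^1.5 + |3.62 - (-0.95)|^1.5)^(1/1.5)
= (0.23^1.5 + 3.07^1.5 + 4.57^1.5)^(1/1.5) ≈ (0.1103 + 5.3791 + 9.7695)^(1/1.5) = (15.2589)^(1/1.5) ≈ 6.152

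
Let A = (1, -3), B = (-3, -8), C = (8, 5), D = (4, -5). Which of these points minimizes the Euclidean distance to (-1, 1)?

Distances: d(A) ≈ 4.4721, d(B) ≈ 9.2195, d(C) ≈ 9.8489, d(D) ≈ 7.8102. Nearest: A = (1, -3) with distance 4.4721.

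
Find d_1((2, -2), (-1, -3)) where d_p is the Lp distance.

Σ|x_i - y_i| = |2 - (-1)| + |-2 - (-3)| = 3 + 1 = 4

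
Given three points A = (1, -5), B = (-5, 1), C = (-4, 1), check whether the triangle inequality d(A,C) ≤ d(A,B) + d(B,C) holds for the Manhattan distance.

d(A,B) = 6 + 6 = 12, d(B,C) = 1 + 0 = 1, d(A,C) = 5 + 6 = 11.
d(A,C) = 11 ≤ 12 + 1 = 13. Triangle inequality is satisfied.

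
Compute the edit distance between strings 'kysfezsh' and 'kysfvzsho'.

Let D[i][j] be the edit distance between the first i characters of 'kysfezsh' and the first j characters of 'kysfvzsho', with D[i][0] = i, D[0][j] = j, and D[i][j] = D[i-1][j-1] if the characters match, else 1 + min(D[i-1][j], D[i][j-1], D[i-1][j-1]). Filling the table (rows: prefixes of 'kysfezsh', columns: prefixes of 'kysfvzsho'):
     ε  k  y  s  f  v  z  s  h  o
  ε  0  1  2  3  4  5  6  7  8  9
  k  1  0  1  2  3  4  5  6  7  8
  y  2  1  0  1  2  3  4  5  6  7
  s  3  2  1  0  1  2  3  4  5  6
  f  4  3  2  1  0  1  2  3  4  5
  e  5  4  3  2  1  1  2  3  4  5
  z  6  5  4  3  2  2  1  2  3  4
  s  7  6  5  4  3  3  2  1  2  3
  h  8  7  6  5  4  4  3  2  1  2
The bottom-right entry gives D[8][9] = 2, so no sequence of fewer than 2 edits works. Backtracking through the table gives one optimal edit sequence (2 edits):
  kysfezsh → kysfvzsh (sub e→v @5)
  kysfvzsh → kysfvzsho (ins o @9)
Edit distance = 2.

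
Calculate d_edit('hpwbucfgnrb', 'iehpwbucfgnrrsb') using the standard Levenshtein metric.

Let D[i][j] be the edit distance between the first i characters of 'hpwbucfgnrb' and the first j characters of 'iehpwbucfgnrrsb', with D[i][0] = i, D[0][j] = j, and D[i][j] = D[i-1][j-1] if the characters match, else 1 + min(D[i-1][j], D[i][j-1], D[i-1][j-1]). Filling the table (rows: prefixes of 'hpwbucfgnrb', columns: prefixes of 'iehpwbucfgnrrsb'):
     ε  i  e  h  p  w  b  u  c  f  g  n  r  r  s  b
  ε  0  1  2  3  4  5  6  7  8  9 10 11 12 13 14 15
  h  1  1  2  2  3  4  5  6  7  8  9 10 11 12 13 14
  p  2  2  2  3  2  3  4  5  6  7  8  9 10 11 12 13
  w  3  3  3  3  3  2  3  4  5  6  7  8  9 10 11 12
  b  4  4  4  4  4  3  2  3  4  5  6  7  8  9 10 11
  u  5  5  5  5  5  4  3  2  3  4  5  6  7  8  9 10
  c  6  6  6  6  6  5  4  3  2  3  4  5  6  7  8  9
  f  7  7  7  7  7  6  5  4  3  2  3  4  5  6  7  8
  g  8  8  8  8  8  7  6  5  4  3  2  3  4  5  6  7
  n  9  9  9  9  9  8  7  6  5  4  3  2  3  4  5  6
  r 10 10 10 10 10  9  8  7  6  5  4  3  2  3  4  5
  b 11 11 11 11 11 10  9  8  7  6  5  4  3  3  4  4
The bottom-right entry gives D[11][15] = 4, so no sequence of fewer than 4 edits works. Backtracking through the table gives one optimal edit sequence (4 edits):
  hpwbucfgnrb → ihpwbucfgnrb (ins i @1)
  ihpwbucfgnrb → iehpwbucfgnrb (ins e @2)
  iehpwbucfgnrb → iehpwbucfgnrrb (ins r @12)
  iehpwbucfgnrrb → iehpwbucfgnrrsb (ins s @14)
Edit distance = 4.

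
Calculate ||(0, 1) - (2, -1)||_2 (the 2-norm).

(Σ|x_i - y_i|^2)^(1/2) = (|0 - 2|^2 + |1 - (-1)|^2)^(1/2)
= (2^2 + 2^2)^(1/2) = (4 + 4)^(1/2) = (8)^(1/2) ≈ 2.8284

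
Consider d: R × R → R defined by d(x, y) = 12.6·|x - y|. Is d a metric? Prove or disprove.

Yes. Since |x - y| is a metric on R and 12.6 > 0, the positive scalar multiple 12.6·|x - y| is also a metric: scaling by a positive constant preserves non-negativity, identity (d=0 ⟺ |x-y|=0 ⟺ x=y), symmetry, and the triangle inequality.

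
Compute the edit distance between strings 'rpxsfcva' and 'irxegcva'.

Let D[i][j] be the edit distance between the first i characters of 'rpxsfcva' and the first j characters of 'irxegcva', with D[i][0] = i, D[0][j] = j, and D[i][j] = D[i-1][j-1] if the characters match, else 1 + min(D[i-1][j], D[i][j-1], D[i-1][j-1]). Filling the table (rows: prefixes of 'rpxsfcva', columns: prefixes of 'irxegcva'):
     ε  i  r  x  e  g  c  v  a
  ε  0  1  2  3  4  5  6  7  8
  r  1  1  1  2  3  4  5  6  7
  p  2  2  2  2  3  4  5  6  7
  x  3  3  3  2  3  4  5  6  7
  s  4  4  4  3  3  4  5  6  7
  f  5  5  5  4  4  4  5  6  7
  c  6  6  6  5  5  5  4  5  6
  v  7  7  7  6  6  6  5  4  5
  a  8  8  8  7  7  7  6  5  4
The bottom-right entry gives D[8][8] = 4, so no sequence of fewer than 4 edits works. Backtracking through the table gives one optimal edit sequence (4 edits):
  rpxsfcva → ipxsfcva (sub r→i @1)
  ipxsfcva → irxsfcva (sub p→r @2)
  irxsfcva → irxefcva (sub s→e @4)
  irxefcva → irxegcva (sub f→g @5)
Edit distance = 4.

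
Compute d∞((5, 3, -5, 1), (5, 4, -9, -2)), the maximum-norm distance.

max(|x_i - y_i|) = max(|5 - 5|, |3 - 4|, |-5 - (-9)|, |1 - (-2)|) = max(0, 1, 4, 3) = 4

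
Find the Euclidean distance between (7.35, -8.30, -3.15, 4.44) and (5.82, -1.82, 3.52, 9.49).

√(Σ(x_i - y_i)²) = √((7.35 - 5.82)² + (-8.3 - (-1.82))² + (-3.15 - 3.52)² + (4.44 - 9.49)²)
= √(1.53² + (-6.48)² + (-6.67)² + (-5.05)²) = √(2.3409 + 41.9904 + 44.4889 + 25.5025) = √114.3227 ≈ 10.6922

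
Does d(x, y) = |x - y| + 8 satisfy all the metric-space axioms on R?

No. d fails identity of indiscernibles (specifically d(x,x) = 0): d(7, 7) = |7 - 7| + 8 = 0 + 8 = 8 ≠ 0.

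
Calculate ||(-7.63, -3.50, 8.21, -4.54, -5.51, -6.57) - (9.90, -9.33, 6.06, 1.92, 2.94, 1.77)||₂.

√(Σ(x_i - y_i)²) = √((-7.63 - 9.9)² + (-3.5 - (-9.33))² + (8.21 - 6.06)² + (-4.54 - 1.92)² + (-5.51 - 2.94)² + (-6.57 - 1.77)²)
= √((-17.53)² + 5.83² + 2.15² + (-6.46)² + (-8.45)² + (-8.34)²) = √(307.3009 + 33.9889 + 4.6225 + 41.7316 + 71.4025 + 69.5556) = √528.602 ≈ 22.9913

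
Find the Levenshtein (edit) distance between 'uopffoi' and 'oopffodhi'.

Let D[i][j] be the edit distance between the first i characters of 'uopffoi' and the first j characters of 'oopffodhi', with D[i][0] = i, D[0][j] = j, and D[i][j] = D[i-1][j-1] if the characters match, else 1 + min(D[i-1][j], D[i][j-1], D[i-1][j-1]). Filling the table (rows: prefixes of 'uopffoi', columns: prefixes of 'oopffodhi'):
     ε  o  o  p  f  f  o  d  h  i
  ε  0  1  2  3  4  5  6  7  8  9
  u  1  1  2  3  4  5  6  7  8  9
  o  2  1  1  2  3  4  5  6  7  8
  p  3  2  2  1  2  3  4  5  6  7
  f  4  3  3  2  1  2  3  4  5  6
  f  5  4  4  3  2  1  2  3  4  5
  o  6  5  4  4  3  2  1  2  3  4
  i  7  6  5  5  4  3  2  2  3  3
The bottom-right entry gives D[7][9] = 3, so no sequence of fewer than 3 edits works. Backtracking through the table gives one optimal edit sequence (3 edits):
  uopffoi → oopffoi (sub u→o @1)
  oopffoi → oopffodi (ins d @7)
  oopffodi → oopffodhi (ins h @8)
Edit distance = 3.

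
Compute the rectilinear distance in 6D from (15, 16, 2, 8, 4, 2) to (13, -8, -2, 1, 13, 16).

Σ|x_i - y_i| = |15 - 13| + |16 - (-8)| + |2 - (-2)| + |8 - 1| + |4 - 13| + |2 - 16| = 2 + 24 + 4 + 7 + 9 + 14 = 60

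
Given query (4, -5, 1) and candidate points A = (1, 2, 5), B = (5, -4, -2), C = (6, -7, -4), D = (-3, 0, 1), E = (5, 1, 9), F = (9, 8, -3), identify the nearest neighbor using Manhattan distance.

Distances: d(A) = 14, d(B) = 5, d(C) = 9, d(D) = 12, d(E) = 15, d(F) = 22. Nearest: B = (5, -4, -2) with distance 5.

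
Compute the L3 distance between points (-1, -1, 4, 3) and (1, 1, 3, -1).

(Σ|x_i - y_i|^3)^(1/3) = (|-1 - 1|^3 + |-1 - 1|^3 + |4 - 3|^3 + |3 - (-1)|^3)^(1/3)
= (2^3 + 2^3 + 1^3 + 4^3)^(1/3) = (8 + 8 + 1 + 64)^(1/3) = (81)^(1/3) ≈ 4.3267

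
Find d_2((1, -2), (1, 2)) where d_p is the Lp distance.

(Σ|x_i - y_i|^2)^(1/2) = (|1 - 1|^2 + |-2 - 2|^2)^(1/2)
= (0^2 + 4^2)^(1/2) = (0 + 16)^(1/2) = (16)^(1/2) = 4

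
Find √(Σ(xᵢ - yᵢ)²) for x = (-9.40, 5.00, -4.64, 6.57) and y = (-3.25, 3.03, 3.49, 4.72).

√(Σ(x_i - y_i)²) = √((-9.4 - (-3.25))² + (5 - 3.03)² + (-4.64 - 3.49)² + (6.57 - 4.72)²)
= √((-6.15)² + 1.97² + (-8.13)² + 1.85²) = √(37.8225 + 3.8809 + 66.0969 + 3.4225) = √111.2228 ≈ 10.5462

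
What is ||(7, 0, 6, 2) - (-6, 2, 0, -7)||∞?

max(|x_i - y_i|) = max(|7 - (-6)|, |0 - 2|, |6 - 0|, |2 - (-7)|) = max(13, 2, 6, 9) = 13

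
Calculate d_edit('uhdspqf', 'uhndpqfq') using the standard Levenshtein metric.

Let D[i][j] be the edit distance between the first i characters of 'uhdspqf' and the first j characters of 'uhndpqfq', with D[i][0] = i, D[0][j] = j, and D[i][j] = D[i-1][j-1] if the characters match, else 1 + min(D[i-1][j], D[i][j-1], D[i-1][j-1]). Filling the table (rows: prefixes of 'uhdspqf', columns: prefixes of 'uhndpqfq'):
     ε  u  h  n  d  p  q  f  q
  ε  0  1  2  3  4  5  6  7  8
  u  1  0  1  2  3  4  5  6  7
  h  2  1  0  1  2  3  4  5  6
  d  3  2  1  1  1  2  3  4  5
  s  4  3  2  2  2  2  3  4  5
  p  5  4  3  3  3  2  3  4  5
  q  6  5  4  4  4  3  2  3  4
  f  7  6  5  5  5  4  3  2  3
The bottom-right entry gives D[7][8] = 3, so no sequence of fewer than 3 edits works. Backtracking through the table gives one optimal edit sequence (3 edits):
  uhdspqf → uhnspqf (sub d→n @3)
  uhnspqf → uhndpqf (sub s→d @4)
  uhndpqf → uhndpqfq (ins q @8)
Edit distance = 3.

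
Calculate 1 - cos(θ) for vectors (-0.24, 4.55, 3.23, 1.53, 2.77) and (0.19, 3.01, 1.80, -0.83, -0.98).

With u = (-0.24, 4.55, 3.23, 1.53, 2.77), v = (0.19, 3.01, 1.80, -0.83, -0.98):
u·v = (-0.24)·0.19 + 4.55·3.01 + 3.23·1.8 + 1.53·(-0.83) + 2.77·(-0.98) = (-0.0456) + 13.6955 + 5.814 + (-1.2699) + (-2.7146) = 15.4794.
|u| = √((-0.24)² + 4.55² + 3.23² + 1.53² + 2.77²) = √(0.0576 + 20.7025 + 10.4329 + 2.3409 + 7.6729) = √41.2068, |v| = √(0.19² + 3.01² + 1.8² + (-0.83)² + (-0.98)²) = √(0.0361 + 9.0601 + 3.24 + 0.6889 + 0.9604) = √13.9855.
cos θ = (u·v)/(|u||v|) = 15.4794/(√41.2068·√13.9855) ≈ 0.6448
Cosine distance = 1 - cos θ ≈ 1 - 0.6448 = 0.3552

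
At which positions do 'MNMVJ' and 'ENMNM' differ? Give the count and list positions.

Differing positions: 1, 4, 5. Hamming distance = 3.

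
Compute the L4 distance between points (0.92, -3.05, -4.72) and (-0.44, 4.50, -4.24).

(Σ|x_i - y_i|^4)^(1/4) = (|0.92 - (-0.44)|^4 + |-3.05 - 4.5|^4 + |-4.72 - (-4.24)|^4)^(1/4)
= (1.36^4 + 7.55^4 + 0.48^4)^(1/4) ≈ (3.421 + 3249.285 + 0.0531)^(1/4) = (3252.7591)^(1/4) ≈ 7.552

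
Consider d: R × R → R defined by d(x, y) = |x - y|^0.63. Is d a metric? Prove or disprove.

Yes. With 0 < p = 0.63 ≤ 1, d(x,y) = |x-y|^0.63 is a metric on R. Non-negativity and symmetry are immediate; |x-y|^0.63 = 0 ⟺ |x-y| = 0 ⟺ x = y. For the triangle inequality, the function t ↦ t^0.63 is subadditive on [0,∞) when p ≤ 1, so |x-z|^0.63 ≤ (|x-y| + |y-z|)^0.63 ≤ |x-y|^0.63 + |y-z|^0.63.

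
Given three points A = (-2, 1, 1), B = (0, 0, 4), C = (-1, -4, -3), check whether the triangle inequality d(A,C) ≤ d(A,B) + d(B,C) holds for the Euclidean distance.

d(A,B) = √(2² + 1² + 3²) = √14 ≈ 3.7417, d(B,C) = √(1² + 4² + 7²) = √66 ≈ 8.124, d(A,C) = √(1² + 5² + 4²) = √42 ≈ 6.4807.
d(A,C) ≈ 6.4807 ≤ 3.7417 + 8.124 = 11.8657. Triangle inequality is satisfied.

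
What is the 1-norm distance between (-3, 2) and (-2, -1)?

Σ|x_i - y_i| = |-3 - (-2)| + |2 - (-1)| = 1 + 3 = 4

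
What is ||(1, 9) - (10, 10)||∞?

max(|x_i - y_i|) = max(|1 - 10|, |9 - 10|) = max(9, 1) = 9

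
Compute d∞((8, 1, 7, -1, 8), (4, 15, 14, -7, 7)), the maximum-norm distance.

max(|x_i - y_i|) = max(|8 - 4|, |1 - 15|, |7 - 14|, |-1 - (-7)|, |8 - 7|) = max(4, 14, 7, 6, 1) = 14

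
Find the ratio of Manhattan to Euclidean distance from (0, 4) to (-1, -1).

L1 = |0 - (-1)| + |4 - (-1)| = 1 + 5 = 6
L2 = √(1² + 5²) = √26 ≈ 5.099
L1 ≥ L2 always (equality iff movement is along one axis); L1 > L2 here.
Ratio L1/L2 = 6/√26 ≈ 1.1767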